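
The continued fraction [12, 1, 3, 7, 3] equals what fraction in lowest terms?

Using pₖ = aₖpₖ₋₁ + pₖ₋₂ and qₖ = aₖqₖ₋₁ + qₖ₋₂:
  k=0: a=12, p=12, q=1
  k=1: a=1, p=13, q=1
  k=2: a=3, p=51, q=4
  k=3: a=7, p=370, q=29
  k=4: a=3, p=1161, q=91

1161/91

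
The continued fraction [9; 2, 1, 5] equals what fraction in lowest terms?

Using pₖ = aₖpₖ₋₁ + pₖ₋₂ and qₖ = aₖqₖ₋₁ + qₖ₋₂:
  k=0: a=9, p=9, q=1
  k=1: a=2, p=19, q=2
  k=2: a=1, p=28, q=3
  k=3: a=5, p=159, q=17

159/17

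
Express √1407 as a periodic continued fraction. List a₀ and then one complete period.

[37; 1, 1, 24, 1, 1, 74]

a₀ = ⌊√1407⌋ = 37.
With m₀=0, d₀=1 and mₖ₊₁ = dₖaₖ − mₖ, dₖ₊₁ = (n − mₖ₊₁²)/dₖ, aₖ₊₁ = ⌊(a₀+mₖ₊₁)/dₖ₊₁⌋:
  k=1: m=37, d=38, a=1
  k=2: m=1, d=37, a=1
  k=3: m=36, d=3, a=24
  k=4: m=36, d=37, a=1
  k=5: m=1, d=38, a=1
  k=6: m=37, d=1, a=74
d=1 and a=2a₀=74 at k=6, so the next step gives (m, d) = (37, 38) again — its k=1 value — and the period has length 6.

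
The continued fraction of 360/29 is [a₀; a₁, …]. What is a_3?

360 = 12·29 + 12   →  a_0 = 12
29 = 2·12 + 5   →  a_1 = 2
12 = 2·5 + 2   →  a_2 = 2
5 = 2·2 + 1   →  a_3 = 2

2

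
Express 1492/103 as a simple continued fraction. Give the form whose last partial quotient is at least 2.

1492 = 14*103 + 50
103 = 2*50 + 3
50 = 16*3 + 2
3 = 1*2 + 1
2 = 2*1 + 0  (stop)
So 1492/103 = [14; 2, 16, 1, 2].

[14; 2, 16, 1, 2]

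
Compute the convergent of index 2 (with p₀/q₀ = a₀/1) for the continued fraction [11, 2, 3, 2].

Using pₖ = aₖpₖ₋₁ + pₖ₋₂, qₖ = aₖqₖ₋₁ + qₖ₋₂ (with p₋₁=1, p₋₂=0, q₋₁=0, q₋₂=1):
  k=0: a=11, p=11, q=1
  k=1: a=2, p=23, q=2
  k=2: a=3, p=80, q=7

80/7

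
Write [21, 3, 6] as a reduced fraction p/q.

405/19

Fold from the inside: start with 6/1.
  3 + 1/6 = 19/6
  21 + 6/19 = 405/19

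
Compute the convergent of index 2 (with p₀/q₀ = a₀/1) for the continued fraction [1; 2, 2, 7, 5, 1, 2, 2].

Using pₖ = aₖpₖ₋₁ + pₖ₋₂, qₖ = aₖqₖ₋₁ + qₖ₋₂ (with p₋₁=1, p₋₂=0, q₋₁=0, q₋₂=1):
  k=0: a=1, p=1, q=1
  k=1: a=2, p=3, q=2
  k=2: a=2, p=7, q=5

7/5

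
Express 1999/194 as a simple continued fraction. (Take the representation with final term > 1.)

1999 = 10×194 + 59
194 = 3×59 + 17
59 = 3×17 + 8
17 = 2×8 + 1
8 = 8×1 + 0  (stop)
So 1999/194 = [10; 3, 3, 2, 8].

[10; 3, 3, 2, 8]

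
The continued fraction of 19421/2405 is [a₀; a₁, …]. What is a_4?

19421 = 8·2405 + 181   →  a_0 = 8
2405 = 13·181 + 52   →  a_1 = 13
181 = 3·52 + 25   →  a_2 = 3
52 = 2·25 + 2   →  a_3 = 2
25 = 12·2 + 1   →  a_4 = 12

12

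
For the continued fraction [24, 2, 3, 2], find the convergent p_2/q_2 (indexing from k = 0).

171/7

Using pₖ = aₖpₖ₋₁ + pₖ₋₂, qₖ = aₖqₖ₋₁ + qₖ₋₂ (with p₋₁=1, p₋₂=0, q₋₁=0, q₋₂=1):
  k=0: a=24, p=24, q=1
  k=1: a=2, p=49, q=2
  k=2: a=3, p=171, q=7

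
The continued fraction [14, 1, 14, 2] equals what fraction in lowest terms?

463/31

Using pₖ = aₖpₖ₋₁ + pₖ₋₂ and qₖ = aₖqₖ₋₁ + qₖ₋₂:
  k=0: a=14, p=14, q=1
  k=1: a=1, p=15, q=1
  k=2: a=14, p=224, q=15
  k=3: a=2, p=463, q=31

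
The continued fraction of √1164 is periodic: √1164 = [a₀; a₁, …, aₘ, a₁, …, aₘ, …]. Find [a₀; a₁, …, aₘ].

[34; 8, 1, 1, 16, 1, 1, 8, 68]

a₀ = ⌊√1164⌋ = 34.
With m₀=0, d₀=1 and mₖ₊₁ = dₖaₖ − mₖ, dₖ₊₁ = (n − mₖ₊₁²)/dₖ, aₖ₊₁ = ⌊(a₀+mₖ₊₁)/dₖ₊₁⌋:
  k=1: m=34, d=8, a=8
  k=2: m=30, d=33, a=1
  k=3: m=3, d=35, a=1
  k=4: m=32, d=4, a=16
  k=5: m=32, d=35, a=1
  k=6: m=3, d=33, a=1
  k=7: m=30, d=8, a=8
  k=8: m=34, d=1, a=68
d=1 and a=2a₀=68 at k=8, so the next step gives (m, d) = (34, 8) again — its k=1 value — and the period has length 8.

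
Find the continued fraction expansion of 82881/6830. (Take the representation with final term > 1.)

[12; 7, 2, 2, 2, 8, 9]

82881 = 12×6830 + 921
6830 = 7×921 + 383
921 = 2×383 + 155
383 = 2×155 + 73
155 = 2×73 + 9
73 = 8×9 + 1
9 = 9×1 + 0  (stop)
So 82881/6830 = [12; 7, 2, 2, 2, 8, 9].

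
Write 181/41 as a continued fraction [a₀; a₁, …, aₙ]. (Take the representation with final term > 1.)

[4; 2, 2, 2, 3]

181 = 4·41 + 17
41 = 2·17 + 7
17 = 2·7 + 3
7 = 2·3 + 1
3 = 3·1 + 0  (stop)
So 181/41 = [4; 2, 2, 2, 3].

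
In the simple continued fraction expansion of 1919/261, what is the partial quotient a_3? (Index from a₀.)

1919 = 7·261 + 92   →  a_0 = 7
261 = 2·92 + 77   →  a_1 = 2
92 = 1·77 + 15   →  a_2 = 1
77 = 5·15 + 2   →  a_3 = 5

5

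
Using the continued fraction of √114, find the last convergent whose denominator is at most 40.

331/31

√114 = [10; 1, 2, 10, 2, 1, 20, …] (period length 6).
Convergents:
  p_0/q_0 = 10/1
  p_1/q_1 = 11/1
  p_2/q_2 = 32/3
  p_3/q_3 = 331/31
  p_4/q_4 = 694/65
q_3 = 31 ≤ 40 < 65 = q_4, so the answer is 331/31.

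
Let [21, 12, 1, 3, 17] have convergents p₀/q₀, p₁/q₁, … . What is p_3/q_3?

1075/51

Using pₖ = aₖpₖ₋₁ + pₖ₋₂, qₖ = aₖqₖ₋₁ + qₖ₋₂ (with p₋₁=1, p₋₂=0, q₋₁=0, q₋₂=1):
  k=0: a=21, p=21, q=1
  k=1: a=12, p=253, q=12
  k=2: a=1, p=274, q=13
  k=3: a=3, p=1075, q=51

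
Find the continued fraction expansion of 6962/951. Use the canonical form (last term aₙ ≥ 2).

6962 = 7*951 + 305
951 = 3*305 + 36
305 = 8*36 + 17
36 = 2*17 + 2
17 = 8*2 + 1
2 = 2*1 + 0  (stop)
So 6962/951 = [7; 3, 8, 2, 8, 2].

[7; 3, 8, 2, 8, 2]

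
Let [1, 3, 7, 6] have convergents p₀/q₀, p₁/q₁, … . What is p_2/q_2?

Using pₖ = aₖpₖ₋₁ + pₖ₋₂, qₖ = aₖqₖ₋₁ + qₖ₋₂ (with p₋₁=1, p₋₂=0, q₋₁=0, q₋₂=1):
  k=0: a=1, p=1, q=1
  k=1: a=3, p=4, q=3
  k=2: a=7, p=29, q=22

29/22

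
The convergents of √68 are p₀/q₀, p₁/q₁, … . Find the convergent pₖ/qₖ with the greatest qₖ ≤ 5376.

35368/4289

√68 = [8; 4, 16, …] (period length 2).
Convergents:
  p_0/q_0 = 8/1
  p_1/q_1 = 33/4
  p_2/q_2 = 536/65
  p_3/q_3 = 2177/264
  p_4/q_4 = 35368/4289
  p_5/q_5 = 143649/17420
q_4 = 4289 ≤ 5376 < 17420 = q_5, so the answer is 35368/4289.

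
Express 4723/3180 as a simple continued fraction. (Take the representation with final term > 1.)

[1; 2, 16, 2, 2, 2, 3, 2]

4723 = 1×3180 + 1543
3180 = 2×1543 + 94
1543 = 16×94 + 39
94 = 2×39 + 16
39 = 2×16 + 7
16 = 2×7 + 2
7 = 3×2 + 1
2 = 2×1 + 0  (stop)
So 4723/3180 = [1; 2, 16, 2, 2, 2, 3, 2].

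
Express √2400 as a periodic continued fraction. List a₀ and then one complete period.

a₀ = ⌊√2400⌋ = 48.
With m₀=0, d₀=1 and mₖ₊₁ = dₖaₖ − mₖ, dₖ₊₁ = (n − mₖ₊₁²)/dₖ, aₖ₊₁ = ⌊(a₀+mₖ₊₁)/dₖ₊₁⌋:
  k=1: m=48, d=96, a=1
  k=2: m=48, d=1, a=96
d=1 and a=2a₀=96 at k=2, so the next step gives (m, d) = (48, 96) again — its k=1 value — and the period has length 2.

[48; 1, 96]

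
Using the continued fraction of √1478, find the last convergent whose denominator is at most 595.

√1478 = [38; 2, 4, 38, 4, 2, 76, …] (period length 6).
Convergents:
  p_0/q_0 = 38/1
  p_1/q_1 = 77/2
  p_2/q_2 = 346/9
  p_3/q_3 = 13225/344
  p_4/q_4 = 53246/1385
q_3 = 344 ≤ 595 < 1385 = q_4, so the answer is 13225/344.

13225/344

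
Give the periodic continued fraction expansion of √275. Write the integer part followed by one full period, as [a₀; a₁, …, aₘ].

[16; 1, 1, 2, 1, 1, 32]

a₀ = ⌊√275⌋ = 16.
With m₀=0, d₀=1 and mₖ₊₁ = dₖaₖ − mₖ, dₖ₊₁ = (n − mₖ₊₁²)/dₖ, aₖ₊₁ = ⌊(a₀+mₖ₊₁)/dₖ₊₁⌋:
  k=1: m=16, d=19, a=1
  k=2: m=3, d=14, a=1
  k=3: m=11, d=11, a=2
  k=4: m=11, d=14, a=1
  k=5: m=3, d=19, a=1
  k=6: m=16, d=1, a=32
d=1 and a=2a₀=32 at k=6, so the next step gives (m, d) = (16, 19) again — its k=1 value — and the period has length 6.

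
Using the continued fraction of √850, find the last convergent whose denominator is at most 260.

√850 = [29; 6, 2, 6, 58, …] (period length 4).
Convergents:
  p_0/q_0 = 29/1
  p_1/q_1 = 175/6
  p_2/q_2 = 379/13
  p_3/q_3 = 2449/84
  p_4/q_4 = 142421/4885
q_3 = 84 ≤ 260 < 4885 = q_4, so the answer is 2449/84.

2449/84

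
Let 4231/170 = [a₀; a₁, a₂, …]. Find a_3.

4231 = 24·170 + 151   →  a_0 = 24
170 = 1·151 + 19   →  a_1 = 1
151 = 7·19 + 18   →  a_2 = 7
19 = 1·18 + 1   →  a_3 = 1

1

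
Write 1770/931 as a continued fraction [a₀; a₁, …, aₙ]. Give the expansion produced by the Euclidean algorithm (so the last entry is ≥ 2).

[1; 1, 9, 8, 2, 1, 3]

1770 = 1×931 + 839
931 = 1×839 + 92
839 = 9×92 + 11
92 = 8×11 + 4
11 = 2×4 + 3
4 = 1×3 + 1
3 = 3×1 + 0  (stop)
So 1770/931 = [1; 1, 9, 8, 2, 1, 3].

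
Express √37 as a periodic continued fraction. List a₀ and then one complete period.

[6; 12]

a₀ = ⌊√37⌋ = 6.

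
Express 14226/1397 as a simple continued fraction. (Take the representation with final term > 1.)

14226 = 10·1397 + 256
1397 = 5·256 + 117
256 = 2·117 + 22
117 = 5·22 + 7
22 = 3·7 + 1
7 = 7·1 + 0  (stop)
So 14226/1397 = [10; 5, 2, 5, 3, 7].

[10; 5, 2, 5, 3, 7]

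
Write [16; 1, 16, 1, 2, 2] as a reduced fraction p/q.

Using pₖ = aₖpₖ₋₁ + pₖ₋₂ and qₖ = aₖqₖ₋₁ + qₖ₋₂:
  k=0: a=16, p=16, q=1
  k=1: a=1, p=17, q=1
  k=2: a=16, p=288, q=17
  k=3: a=1, p=305, q=18
  k=4: a=2, p=898, q=53
  k=5: a=2, p=2101, q=124

2101/124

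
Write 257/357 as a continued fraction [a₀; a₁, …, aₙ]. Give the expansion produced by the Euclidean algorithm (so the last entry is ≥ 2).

257 = 0·357 + 257
357 = 1·257 + 100
257 = 2·100 + 57
100 = 1·57 + 43
57 = 1·43 + 14
43 = 3·14 + 1
14 = 14·1 + 0  (stop)
So 257/357 = [0; 1, 2, 1, 1, 3, 14].

[0; 1, 2, 1, 1, 3, 14]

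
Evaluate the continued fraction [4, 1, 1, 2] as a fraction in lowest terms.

Fold from the inside: start with 2/1.
  1 + 1/2 = 3/2
  1 + 2/3 = 5/3
  4 + 3/5 = 23/5

23/5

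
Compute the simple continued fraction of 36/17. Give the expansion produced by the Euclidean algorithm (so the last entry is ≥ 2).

[2; 8, 2]

36 = 2×17 + 2
17 = 8×2 + 1
2 = 2×1 + 0  (stop)
So 36/17 = [2; 8, 2].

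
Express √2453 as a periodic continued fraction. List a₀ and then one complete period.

a₀ = ⌊√2453⌋ = 49.
With m₀=0, d₀=1 and mₖ₊₁ = dₖaₖ − mₖ, dₖ₊₁ = (n − mₖ₊₁²)/dₖ, aₖ₊₁ = ⌊(a₀+mₖ₊₁)/dₖ₊₁⌋:
  k=1: m=49, d=52, a=1
  k=2: m=3, d=47, a=1
  k=3: m=44, d=11, a=8
  k=4: m=44, d=47, a=1
  k=5: m=3, d=52, a=1
  k=6: m=49, d=1, a=98
d=1 and a=2a₀=98 at k=6, so the next step gives (m, d) = (49, 52) again — its k=1 value — and the period has length 6.

[49; 1, 1, 8, 1, 1, 98]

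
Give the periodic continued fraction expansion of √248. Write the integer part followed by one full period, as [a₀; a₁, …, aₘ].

a₀ = ⌊√248⌋ = 15.
With m₀=0, d₀=1 and mₖ₊₁ = dₖaₖ − mₖ, dₖ₊₁ = (n − mₖ₊₁²)/dₖ, aₖ₊₁ = ⌊(a₀+mₖ₊₁)/dₖ₊₁⌋:
  k=1: m=15, d=23, a=1
  k=2: m=8, d=8, a=2
  k=3: m=8, d=23, a=1
  k=4: m=15, d=1, a=30
d=1 and a=2a₀=30 at k=4, so the next step gives (m, d) = (15, 23) again — its k=1 value — and the period has length 4.

[15; 1, 2, 1, 30]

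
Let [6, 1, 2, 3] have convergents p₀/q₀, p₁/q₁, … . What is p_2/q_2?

Using pₖ = aₖpₖ₋₁ + pₖ₋₂, qₖ = aₖqₖ₋₁ + qₖ₋₂ (with p₋₁=1, p₋₂=0, q₋₁=0, q₋₂=1):
  k=0: a=6, p=6, q=1
  k=1: a=1, p=7, q=1
  k=2: a=2, p=20, q=3

20/3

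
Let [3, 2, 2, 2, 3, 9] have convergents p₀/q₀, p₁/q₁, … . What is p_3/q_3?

Using pₖ = aₖpₖ₋₁ + pₖ₋₂, qₖ = aₖqₖ₋₁ + qₖ₋₂ (with p₋₁=1, p₋₂=0, q₋₁=0, q₋₂=1):
  k=0: a=3, p=3, q=1
  k=1: a=2, p=7, q=2
  k=2: a=2, p=17, q=5
  k=3: a=2, p=41, q=12

41/12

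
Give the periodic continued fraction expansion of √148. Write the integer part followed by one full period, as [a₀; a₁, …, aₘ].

[12; 6, 24]

a₀ = ⌊√148⌋ = 12.
With m₀=0, d₀=1 and mₖ₊₁ = dₖaₖ − mₖ, dₖ₊₁ = (n − mₖ₊₁²)/dₖ, aₖ₊₁ = ⌊(a₀+mₖ₊₁)/dₖ₊₁⌋:
  k=1: m=12, d=4, a=6
  k=2: m=12, d=1, a=24
d=1 and a=2a₀=24 at k=2, so the next step gives (m, d) = (12, 4) again — its k=1 value — and the period has length 2.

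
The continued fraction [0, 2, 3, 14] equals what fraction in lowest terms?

43/100

Fold from the inside: start with 14/1.
  3 + 1/14 = 43/14
  2 + 14/43 = 100/43
  0 + 43/100 = 43/100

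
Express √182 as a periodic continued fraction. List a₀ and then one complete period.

[13; 2, 26]

a₀ = ⌊√182⌋ = 13.
With m₀=0, d₀=1 and mₖ₊₁ = dₖaₖ − mₖ, dₖ₊₁ = (n − mₖ₊₁²)/dₖ, aₖ₊₁ = ⌊(a₀+mₖ₊₁)/dₖ₊₁⌋:
  k=1: m=13, d=13, a=2
  k=2: m=13, d=1, a=26
d=1 and a=2a₀=26 at k=2, so the next step gives (m, d) = (13, 13) again — its k=1 value — and the period has length 2.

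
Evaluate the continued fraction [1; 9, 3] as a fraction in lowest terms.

Fold from the inside: start with 3/1.
  9 + 1/3 = 28/3
  1 + 3/28 = 31/28

31/28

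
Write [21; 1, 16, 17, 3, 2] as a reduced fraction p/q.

45287/2064

Fold from the inside: start with 2/1.
  3 + 1/2 = 7/2
  17 + 2/7 = 121/7
  16 + 7/121 = 1943/121
  1 + 121/1943 = 2064/1943
  21 + 1943/2064 = 45287/2064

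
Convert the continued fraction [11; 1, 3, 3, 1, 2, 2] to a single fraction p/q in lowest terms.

1306/111

Fold from the inside: start with 2/1.
  2 + 1/2 = 5/2
  1 + 2/5 = 7/5
  3 + 5/7 = 26/7
  3 + 7/26 = 85/26
  1 + 26/85 = 111/85
  11 + 85/111 = 1306/111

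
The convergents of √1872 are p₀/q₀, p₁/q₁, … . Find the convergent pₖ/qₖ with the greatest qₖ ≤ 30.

√1872 = [43; 3, 1, 3, 86, …] (period length 4).
Convergents:
  p_0/q_0 = 43/1
  p_1/q_1 = 130/3
  p_2/q_2 = 173/4
  p_3/q_3 = 649/15
  p_4/q_4 = 55987/1294
q_3 = 15 ≤ 30 < 1294 = q_4, so the answer is 649/15.

649/15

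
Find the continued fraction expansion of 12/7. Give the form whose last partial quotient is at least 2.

12 = 1*7 + 5
7 = 1*5 + 2
5 = 2*2 + 1
2 = 2*1 + 0  (stop)
So 12/7 = [1; 1, 2, 2].

[1; 1, 2, 2]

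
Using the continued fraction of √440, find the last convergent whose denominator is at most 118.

√440 = [20; 1, 40, …] (period length 2).
Convergents:
  p_0/q_0 = 20/1
  p_1/q_1 = 21/1
  p_2/q_2 = 860/41
  p_3/q_3 = 881/42
  p_4/q_4 = 36100/1721
q_3 = 42 ≤ 118 < 1721 = q_4, so the answer is 881/42.

881/42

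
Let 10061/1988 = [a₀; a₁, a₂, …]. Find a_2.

2

10061 = 5·1988 + 121   →  a_0 = 5
1988 = 16·121 + 52   →  a_1 = 16
121 = 2·52 + 17   →  a_2 = 2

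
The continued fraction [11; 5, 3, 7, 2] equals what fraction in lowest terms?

Fold from the inside: start with 2/1.
  7 + 1/2 = 15/2
  3 + 2/15 = 47/15
  5 + 15/47 = 250/47
  11 + 47/250 = 2797/250

2797/250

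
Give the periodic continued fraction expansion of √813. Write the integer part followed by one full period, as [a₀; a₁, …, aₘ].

a₀ = ⌊√813⌋ = 28.
With m₀=0, d₀=1 and mₖ₊₁ = dₖaₖ − mₖ, dₖ₊₁ = (n − mₖ₊₁²)/dₖ, aₖ₊₁ = ⌊(a₀+mₖ₊₁)/dₖ₊₁⌋:
  k=1: m=28, d=29, a=1
  k=2: m=1, d=28, a=1
  k=3: m=27, d=3, a=18
  k=4: m=27, d=28, a=1
  k=5: m=1, d=29, a=1
  k=6: m=28, d=1, a=56
d=1 and a=2a₀=56 at k=6, so the next step gives (m, d) = (28, 29) again — its k=1 value — and the period has length 6.

[28; 1, 1, 18, 1, 1, 56]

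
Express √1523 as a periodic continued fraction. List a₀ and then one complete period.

[39; 39, 78]

a₀ = ⌊√1523⌋ = 39.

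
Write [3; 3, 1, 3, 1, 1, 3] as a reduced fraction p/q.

395/121

Fold from the inside: start with 3/1.
  1 + 1/3 = 4/3
  1 + 3/4 = 7/4
  3 + 4/7 = 25/7
  1 + 7/25 = 32/25
  3 + 25/32 = 121/32
  3 + 32/121 = 395/121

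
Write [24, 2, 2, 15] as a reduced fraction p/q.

1879/77

Fold from the inside: start with 15/1.
  2 + 1/15 = 31/15
  2 + 15/31 = 77/31
  24 + 31/77 = 1879/77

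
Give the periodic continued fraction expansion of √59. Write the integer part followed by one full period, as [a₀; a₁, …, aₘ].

a₀ = ⌊√59⌋ = 7.

[7; 1, 2, 7, 2, 1, 14]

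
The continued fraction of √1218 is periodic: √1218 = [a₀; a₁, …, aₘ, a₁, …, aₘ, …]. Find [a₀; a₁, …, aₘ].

a₀ = ⌊√1218⌋ = 34.
With m₀=0, d₀=1 and mₖ₊₁ = dₖaₖ − mₖ, dₖ₊₁ = (n − mₖ₊₁²)/dₖ, aₖ₊₁ = ⌊(a₀+mₖ₊₁)/dₖ₊₁⌋:
  k=1: m=34, d=62, a=1
  k=2: m=28, d=7, a=8
  k=3: m=28, d=62, a=1
  k=4: m=34, d=1, a=68
d=1 and a=2a₀=68 at k=4, so the next step gives (m, d) = (34, 62) again — its k=1 value — and the period has length 4.

[34; 1, 8, 1, 68]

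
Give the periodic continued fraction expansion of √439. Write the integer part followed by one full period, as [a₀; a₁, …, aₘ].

a₀ = ⌊√439⌋ = 20.
With m₀=0, d₀=1 and mₖ₊₁ = dₖaₖ − mₖ, dₖ₊₁ = (n − mₖ₊₁²)/dₖ, aₖ₊₁ = ⌊(a₀+mₖ₊₁)/dₖ₊₁⌋:
  k=1: m=20, d=39, a=1
  k=2: m=19, d=2, a=19
  k=3: m=19, d=39, a=1
  k=4: m=20, d=1, a=40
d=1 and a=2a₀=40 at k=4, so the next step gives (m, d) = (20, 39) again — its k=1 value — and the period has length 4.

[20; 1, 19, 1, 40]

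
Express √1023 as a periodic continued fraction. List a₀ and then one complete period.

a₀ = ⌊√1023⌋ = 31.
With m₀=0, d₀=1 and mₖ₊₁ = dₖaₖ − mₖ, dₖ₊₁ = (n − mₖ₊₁²)/dₖ, aₖ₊₁ = ⌊(a₀+mₖ₊₁)/dₖ₊₁⌋:
  k=1: m=31, d=62, a=1
  k=2: m=31, d=1, a=62
d=1 and a=2a₀=62 at k=2, so the next step gives (m, d) = (31, 62) again — its k=1 value — and the period has length 2.

[31; 1, 62]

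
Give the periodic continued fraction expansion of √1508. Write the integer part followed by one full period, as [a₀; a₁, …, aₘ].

a₀ = ⌊√1508⌋ = 38.
With m₀=0, d₀=1 and mₖ₊₁ = dₖaₖ − mₖ, dₖ₊₁ = (n − mₖ₊₁²)/dₖ, aₖ₊₁ = ⌊(a₀+mₖ₊₁)/dₖ₊₁⌋:
  k=1: m=38, d=64, a=1
  k=2: m=26, d=13, a=4
  k=3: m=26, d=64, a=1
  k=4: m=38, d=1, a=76
d=1 and a=2a₀=76 at k=4, so the next step gives (m, d) = (38, 64) again — its k=1 value — and the period has length 4.

[38; 1, 4, 1, 76]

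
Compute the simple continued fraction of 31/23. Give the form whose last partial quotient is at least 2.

[1; 2, 1, 7]

31 = 1*23 + 8
23 = 2*8 + 7
8 = 1*7 + 1
7 = 7*1 + 0  (stop)
So 31/23 = [1; 2, 1, 7].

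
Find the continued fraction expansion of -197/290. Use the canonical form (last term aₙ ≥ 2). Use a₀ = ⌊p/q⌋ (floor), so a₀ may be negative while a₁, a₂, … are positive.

-197 = -1*290 + 93
290 = 3*93 + 11
93 = 8*11 + 5
11 = 2*5 + 1
5 = 5*1 + 0  (stop)
So -197/290 = [-1; 3, 8, 2, 5].

[-1; 3, 8, 2, 5]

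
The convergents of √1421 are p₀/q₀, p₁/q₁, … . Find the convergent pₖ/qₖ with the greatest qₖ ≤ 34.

867/23

√1421 = [37; 1, 2, 3, 2, 3, 2, 1, 74, …] (period length 8).
Convergents:
  p_0/q_0 = 37/1
  p_1/q_1 = 38/1
  p_2/q_2 = 113/3
  p_3/q_3 = 377/10
  p_4/q_4 = 867/23
  p_5/q_5 = 2978/79
q_4 = 23 ≤ 34 < 79 = q_5, so the answer is 867/23.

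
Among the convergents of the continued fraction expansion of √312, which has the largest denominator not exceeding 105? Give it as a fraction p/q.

√312 = [17; 1, 1, 1, 34, …] (period length 4).
Convergents:
  p_0/q_0 = 17/1
  p_1/q_1 = 18/1
  p_2/q_2 = 35/2
  p_3/q_3 = 53/3
  p_4/q_4 = 1837/104
  p_5/q_5 = 1890/107
q_4 = 104 ≤ 105 < 107 = q_5, so the answer is 1837/104.

1837/104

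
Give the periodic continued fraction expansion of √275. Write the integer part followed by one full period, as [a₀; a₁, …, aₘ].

a₀ = ⌊√275⌋ = 16.
With m₀=0, d₀=1 and mₖ₊₁ = dₖaₖ − mₖ, dₖ₊₁ = (n − mₖ₊₁²)/dₖ, aₖ₊₁ = ⌊(a₀+mₖ₊₁)/dₖ₊₁⌋:
  k=1: m=16, d=19, a=1
  k=2: m=3, d=14, a=1
  k=3: m=11, d=11, a=2
  k=4: m=11, d=14, a=1
  k=5: m=3, d=19, a=1
  k=6: m=16, d=1, a=32
d=1 and a=2a₀=32 at k=6, so the next step gives (m, d) = (16, 19) again — its k=1 value — and the period has length 6.

[16; 1, 1, 2, 1, 1, 32]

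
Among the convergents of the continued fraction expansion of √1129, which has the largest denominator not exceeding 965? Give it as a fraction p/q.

22546/671

√1129 = [33; 1, 1, 1, 1, 66, …] (period length 5).
Convergents:
  p_0/q_0 = 33/1
  p_1/q_1 = 34/1
  p_2/q_2 = 67/2
  p_3/q_3 = 101/3
  p_4/q_4 = 168/5
  p_5/q_5 = 11189/333
  p_6/q_6 = 11357/338
  p_7/q_7 = 22546/671
  p_8/q_8 = 33903/1009
q_7 = 671 ≤ 965 < 1009 = q_8, so the answer is 22546/671.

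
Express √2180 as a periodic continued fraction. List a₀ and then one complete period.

[46; 1, 2, 4, 2, 1, 92]

a₀ = ⌊√2180⌋ = 46.
With m₀=0, d₀=1 and mₖ₊₁ = dₖaₖ − mₖ, dₖ₊₁ = (n − mₖ₊₁²)/dₖ, aₖ₊₁ = ⌊(a₀+mₖ₊₁)/dₖ₊₁⌋:
  k=1: m=46, d=64, a=1
  k=2: m=18, d=29, a=2
  k=3: m=40, d=20, a=4
  k=4: m=40, d=29, a=2
  k=5: m=18, d=64, a=1
  k=6: m=46, d=1, a=92
d=1 and a=2a₀=92 at k=6, so the next step gives (m, d) = (46, 64) again — its k=1 value — and the period has length 6.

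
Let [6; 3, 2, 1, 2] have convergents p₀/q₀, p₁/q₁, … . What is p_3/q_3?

63/10

Using pₖ = aₖpₖ₋₁ + pₖ₋₂, qₖ = aₖqₖ₋₁ + qₖ₋₂ (with p₋₁=1, p₋₂=0, q₋₁=0, q₋₂=1):
  k=0: a=6, p=6, q=1
  k=1: a=3, p=19, q=3
  k=2: a=2, p=44, q=7
  k=3: a=1, p=63, q=10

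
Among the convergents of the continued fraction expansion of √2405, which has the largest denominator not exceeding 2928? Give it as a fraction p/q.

√2405 = [49; 24, 1, 1, 24, 98, …] (period length 5).
Convergents:
  p_0/q_0 = 49/1
  p_1/q_1 = 1177/24
  p_2/q_2 = 1226/25
  p_3/q_3 = 2403/49
  p_4/q_4 = 58898/1201
  p_5/q_5 = 5774407/117747
q_4 = 1201 ≤ 2928 < 117747 = q_5, so the answer is 58898/1201.

58898/1201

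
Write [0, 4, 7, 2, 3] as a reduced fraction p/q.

52/215

Fold from the inside: start with 3/1.
  2 + 1/3 = 7/3
  7 + 3/7 = 52/7
  4 + 7/52 = 215/52
  0 + 52/215 = 52/215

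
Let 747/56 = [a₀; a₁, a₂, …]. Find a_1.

2

747 = 13·56 + 19   →  a_0 = 13
56 = 2·19 + 18   →  a_1 = 2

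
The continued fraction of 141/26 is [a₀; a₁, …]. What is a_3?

1

141 = 5·26 + 11   →  a_0 = 5
26 = 2·11 + 4   →  a_1 = 2
11 = 2·4 + 3   →  a_2 = 2
4 = 1·3 + 1   →  a_3 = 1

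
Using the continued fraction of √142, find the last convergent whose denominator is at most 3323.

37477/3145

√142 = [11; 1, 10, 1, 22, …] (period length 4).
Convergents:
  p_0/q_0 = 11/1
  p_1/q_1 = 12/1
  p_2/q_2 = 131/11
  p_3/q_3 = 143/12
  p_4/q_4 = 3277/275
  p_5/q_5 = 3420/287
  p_6/q_6 = 37477/3145
  p_7/q_7 = 40897/3432
q_6 = 3145 ≤ 3323 < 3432 = q_7, so the answer is 37477/3145.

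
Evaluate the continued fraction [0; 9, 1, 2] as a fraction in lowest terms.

3/29

Using pₖ = aₖpₖ₋₁ + pₖ₋₂ and qₖ = aₖqₖ₋₁ + qₖ₋₂:
  k=0: a=0, p=0, q=1
  k=1: a=9, p=1, q=9
  k=2: a=1, p=1, q=10
  k=3: a=2, p=3, q=29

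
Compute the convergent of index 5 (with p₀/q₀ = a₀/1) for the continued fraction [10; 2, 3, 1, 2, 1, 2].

355/34

Using pₖ = aₖpₖ₋₁ + pₖ₋₂, qₖ = aₖqₖ₋₁ + qₖ₋₂ (with p₋₁=1, p₋₂=0, q₋₁=0, q₋₂=1):
  k=0: a=10, p=10, q=1
  k=1: a=2, p=21, q=2
  k=2: a=3, p=73, q=7
  k=3: a=1, p=94, q=9
  k=4: a=2, p=261, q=25
  k=5: a=1, p=355, q=34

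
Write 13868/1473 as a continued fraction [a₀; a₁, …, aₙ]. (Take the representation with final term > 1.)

13868 = 9*1473 + 611
1473 = 2*611 + 251
611 = 2*251 + 109
251 = 2*109 + 33
109 = 3*33 + 10
33 = 3*10 + 3
10 = 3*3 + 1
3 = 3*1 + 0  (stop)
So 13868/1473 = [9; 2, 2, 2, 3, 3, 3, 3].

[9; 2, 2, 2, 3, 3, 3, 3]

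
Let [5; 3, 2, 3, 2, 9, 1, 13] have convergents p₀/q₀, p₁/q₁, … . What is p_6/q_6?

Using pₖ = aₖpₖ₋₁ + pₖ₋₂, qₖ = aₖqₖ₋₁ + qₖ₋₂ (with p₋₁=1, p₋₂=0, q₋₁=0, q₋₂=1):
  k=0: a=5, p=5, q=1
  k=1: a=3, p=16, q=3
  k=2: a=2, p=37, q=7
  k=3: a=3, p=127, q=24
  k=4: a=2, p=291, q=55
  k=5: a=9, p=2746, q=519
  k=6: a=1, p=3037, q=574

3037/574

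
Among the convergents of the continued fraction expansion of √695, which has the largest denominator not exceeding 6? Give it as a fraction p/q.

√695 = [26; 2, 1, 3, 10, 3, 1, 2, 52, …] (period length 8).
Convergents:
  p_0/q_0 = 26/1
  p_1/q_1 = 53/2
  p_2/q_2 = 79/3
  p_3/q_3 = 290/11
q_2 = 3 ≤ 6 < 11 = q_3, so the answer is 79/3.

79/3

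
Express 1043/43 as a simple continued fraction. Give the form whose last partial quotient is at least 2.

[24; 3, 1, 10]

1043 = 24·43 + 11
43 = 3·11 + 10
11 = 1·10 + 1
10 = 10·1 + 0  (stop)
So 1043/43 = [24; 3, 1, 10].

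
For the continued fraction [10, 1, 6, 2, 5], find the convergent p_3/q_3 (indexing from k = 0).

163/15

Using pₖ = aₖpₖ₋₁ + pₖ₋₂, qₖ = aₖqₖ₋₁ + qₖ₋₂ (with p₋₁=1, p₋₂=0, q₋₁=0, q₋₂=1):
  k=0: a=10, p=10, q=1
  k=1: a=1, p=11, q=1
  k=2: a=6, p=76, q=7
  k=3: a=2, p=163, q=15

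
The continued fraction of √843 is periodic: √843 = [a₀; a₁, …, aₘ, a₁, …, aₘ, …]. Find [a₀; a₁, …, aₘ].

[29; 29, 58]

a₀ = ⌊√843⌋ = 29.
With m₀=0, d₀=1 and mₖ₊₁ = dₖaₖ − mₖ, dₖ₊₁ = (n − mₖ₊₁²)/dₖ, aₖ₊₁ = ⌊(a₀+mₖ₊₁)/dₖ₊₁⌋:
  k=1: m=29, d=2, a=29
  k=2: m=29, d=1, a=58
d=1 and a=2a₀=58 at k=2, so the next step gives (m, d) = (29, 2) again — its k=1 value — and the period has length 2.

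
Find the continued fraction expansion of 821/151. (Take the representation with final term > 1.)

821 = 5·151 + 66
151 = 2·66 + 19
66 = 3·19 + 9
19 = 2·9 + 1
9 = 9·1 + 0  (stop)
So 821/151 = [5; 2, 3, 2, 9].

[5; 2, 3, 2, 9]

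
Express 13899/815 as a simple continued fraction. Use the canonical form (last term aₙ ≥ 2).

13899 = 17×815 + 44
815 = 18×44 + 23
44 = 1×23 + 21
23 = 1×21 + 2
21 = 10×2 + 1
2 = 2×1 + 0  (stop)
So 13899/815 = [17; 18, 1, 1, 10, 2].

[17; 18, 1, 1, 10, 2]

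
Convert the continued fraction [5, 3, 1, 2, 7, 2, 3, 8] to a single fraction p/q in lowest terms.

26216/4973

Using pₖ = aₖpₖ₋₁ + pₖ₋₂ and qₖ = aₖqₖ₋₁ + qₖ₋₂:
  k=0: a=5, p=5, q=1
  k=1: a=3, p=16, q=3
  k=2: a=1, p=21, q=4
  k=3: a=2, p=58, q=11
  k=4: a=7, p=427, q=81
  k=5: a=2, p=912, q=173
  k=6: a=3, p=3163, q=600
  k=7: a=8, p=26216, q=4973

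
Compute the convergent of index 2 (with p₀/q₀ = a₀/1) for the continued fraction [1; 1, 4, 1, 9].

9/5

Using pₖ = aₖpₖ₋₁ + pₖ₋₂, qₖ = aₖqₖ₋₁ + qₖ₋₂ (with p₋₁=1, p₋₂=0, q₋₁=0, q₋₂=1):
  k=0: a=1, p=1, q=1
  k=1: a=1, p=2, q=1
  k=2: a=4, p=9, q=5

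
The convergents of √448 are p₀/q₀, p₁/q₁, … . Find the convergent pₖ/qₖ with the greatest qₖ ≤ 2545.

32257/1524

√448 = [21; 6, 42, …] (period length 2).
Convergents:
  p_0/q_0 = 21/1
  p_1/q_1 = 127/6
  p_2/q_2 = 5355/253
  p_3/q_3 = 32257/1524
  p_4/q_4 = 1360149/64261
q_3 = 1524 ≤ 2545 < 64261 = q_4, so the answer is 32257/1524.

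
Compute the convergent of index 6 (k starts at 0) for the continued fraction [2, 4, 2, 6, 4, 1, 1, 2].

Using pₖ = aₖpₖ₋₁ + pₖ₋₂, qₖ = aₖqₖ₋₁ + qₖ₋₂ (with p₋₁=1, p₋₂=0, q₋₁=0, q₋₂=1):
  k=0: a=2, p=2, q=1
  k=1: a=4, p=9, q=4
  k=2: a=2, p=20, q=9
  k=3: a=6, p=129, q=58
  k=4: a=4, p=536, q=241
  k=5: a=1, p=665, q=299
  k=6: a=1, p=1201, q=540

1201/540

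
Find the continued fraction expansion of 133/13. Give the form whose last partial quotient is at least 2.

133 = 10·13 + 3
13 = 4·3 + 1
3 = 3·1 + 0  (stop)
So 133/13 = [10; 4, 3].

[10; 4, 3]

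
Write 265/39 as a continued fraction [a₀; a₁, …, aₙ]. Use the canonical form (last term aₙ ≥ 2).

[6; 1, 3, 1, 7]

265 = 6×39 + 31
39 = 1×31 + 8
31 = 3×8 + 7
8 = 1×7 + 1
7 = 7×1 + 0  (stop)
So 265/39 = [6; 1, 3, 1, 7].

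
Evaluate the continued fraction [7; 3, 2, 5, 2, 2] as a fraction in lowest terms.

1487/204

Using pₖ = aₖpₖ₋₁ + pₖ₋₂ and qₖ = aₖqₖ₋₁ + qₖ₋₂:
  k=0: a=7, p=7, q=1
  k=1: a=3, p=22, q=3
  k=2: a=2, p=51, q=7
  k=3: a=5, p=277, q=38
  k=4: a=2, p=605, q=83
  k=5: a=2, p=1487, q=204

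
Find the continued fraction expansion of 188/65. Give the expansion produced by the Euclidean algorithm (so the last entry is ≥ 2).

[2; 1, 8, 3, 2]

188 = 2·65 + 58
65 = 1·58 + 7
58 = 8·7 + 2
7 = 3·2 + 1
2 = 2·1 + 0  (stop)
So 188/65 = [2; 1, 8, 3, 2].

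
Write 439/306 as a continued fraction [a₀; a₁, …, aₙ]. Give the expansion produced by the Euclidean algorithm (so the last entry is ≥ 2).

[1; 2, 3, 3, 13]

439 = 1*306 + 133
306 = 2*133 + 40
133 = 3*40 + 13
40 = 3*13 + 1
13 = 13*1 + 0  (stop)
So 439/306 = [1; 2, 3, 3, 13].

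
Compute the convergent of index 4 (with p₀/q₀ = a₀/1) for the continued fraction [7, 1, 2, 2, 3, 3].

Using pₖ = aₖpₖ₋₁ + pₖ₋₂, qₖ = aₖqₖ₋₁ + qₖ₋₂ (with p₋₁=1, p₋₂=0, q₋₁=0, q₋₂=1):
  k=0: a=7, p=7, q=1
  k=1: a=1, p=8, q=1
  k=2: a=2, p=23, q=3
  k=3: a=2, p=54, q=7
  k=4: a=3, p=185, q=24

185/24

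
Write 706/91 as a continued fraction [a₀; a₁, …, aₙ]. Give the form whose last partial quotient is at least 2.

[7; 1, 3, 7, 3]

706 = 7·91 + 69
91 = 1·69 + 22
69 = 3·22 + 3
22 = 7·3 + 1
3 = 3·1 + 0  (stop)
So 706/91 = [7; 1, 3, 7, 3].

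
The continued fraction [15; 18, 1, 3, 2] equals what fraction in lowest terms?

2544/169

Using pₖ = aₖpₖ₋₁ + pₖ₋₂ and qₖ = aₖqₖ₋₁ + qₖ₋₂:
  k=0: a=15, p=15, q=1
  k=1: a=18, p=271, q=18
  k=2: a=1, p=286, q=19
  k=3: a=3, p=1129, q=75
  k=4: a=2, p=2544, q=169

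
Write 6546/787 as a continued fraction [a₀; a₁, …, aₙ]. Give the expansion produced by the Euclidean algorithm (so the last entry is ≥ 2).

[8; 3, 6, 1, 3, 9]

6546 = 8*787 + 250
787 = 3*250 + 37
250 = 6*37 + 28
37 = 1*28 + 9
28 = 3*9 + 1
9 = 9*1 + 0  (stop)
So 6546/787 = [8; 3, 6, 1, 3, 9].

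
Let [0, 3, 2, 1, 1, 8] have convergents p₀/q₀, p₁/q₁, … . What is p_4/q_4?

Using pₖ = aₖpₖ₋₁ + pₖ₋₂, qₖ = aₖqₖ₋₁ + qₖ₋₂ (with p₋₁=1, p₋₂=0, q₋₁=0, q₋₂=1):
  k=0: a=0, p=0, q=1
  k=1: a=3, p=1, q=3
  k=2: a=2, p=2, q=7
  k=3: a=1, p=3, q=10
  k=4: a=1, p=5, q=17

5/17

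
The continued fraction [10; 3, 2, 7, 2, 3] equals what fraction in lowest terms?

3961/385

Fold from the inside: start with 3/1.
  2 + 1/3 = 7/3
  7 + 3/7 = 52/7
  2 + 7/52 = 111/52
  3 + 52/111 = 385/111
  10 + 111/385 = 3961/385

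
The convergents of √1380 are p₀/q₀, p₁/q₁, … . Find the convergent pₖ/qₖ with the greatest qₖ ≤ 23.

√1380 = [37; 6, 1, 2, 1, 6, 74, …] (period length 6).
Convergents:
  p_0/q_0 = 37/1
  p_1/q_1 = 223/6
  p_2/q_2 = 260/7
  p_3/q_3 = 743/20
  p_4/q_4 = 1003/27
q_3 = 20 ≤ 23 < 27 = q_4, so the answer is 743/20.

743/20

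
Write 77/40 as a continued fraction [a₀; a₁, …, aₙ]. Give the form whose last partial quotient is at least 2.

[1; 1, 12, 3]

77 = 1×40 + 37
40 = 1×37 + 3
37 = 12×3 + 1
3 = 3×1 + 0  (stop)
So 77/40 = [1; 1, 12, 3].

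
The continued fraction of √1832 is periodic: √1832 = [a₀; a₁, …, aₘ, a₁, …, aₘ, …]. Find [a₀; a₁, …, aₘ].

a₀ = ⌊√1832⌋ = 42.

[42; 1, 4, 21, 4, 1, 84]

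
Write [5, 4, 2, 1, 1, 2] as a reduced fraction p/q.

298/57

Using pₖ = aₖpₖ₋₁ + pₖ₋₂ and qₖ = aₖqₖ₋₁ + qₖ₋₂:
  k=0: a=5, p=5, q=1
  k=1: a=4, p=21, q=4
  k=2: a=2, p=47, q=9
  k=3: a=1, p=68, q=13
  k=4: a=1, p=115, q=22
  k=5: a=2, p=298, q=57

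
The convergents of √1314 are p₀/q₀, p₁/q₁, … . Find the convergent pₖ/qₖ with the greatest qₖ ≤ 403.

10476/289

√1314 = [36; 4, 72, …] (period length 2).
Convergents:
  p_0/q_0 = 36/1
  p_1/q_1 = 145/4
  p_2/q_2 = 10476/289
  p_3/q_3 = 42049/1160
q_2 = 289 ≤ 403 < 1160 = q_3, so the answer is 10476/289.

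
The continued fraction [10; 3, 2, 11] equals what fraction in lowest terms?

Using pₖ = aₖpₖ₋₁ + pₖ₋₂ and qₖ = aₖqₖ₋₁ + qₖ₋₂:
  k=0: a=10, p=10, q=1
  k=1: a=3, p=31, q=3
  k=2: a=2, p=72, q=7
  k=3: a=11, p=823, q=80

823/80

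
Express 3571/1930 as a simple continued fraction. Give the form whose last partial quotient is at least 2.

[1; 1, 5, 1, 2, 9, 3, 3]

3571 = 1·1930 + 1641
1930 = 1·1641 + 289
1641 = 5·289 + 196
289 = 1·196 + 93
196 = 2·93 + 10
93 = 9·10 + 3
10 = 3·3 + 1
3 = 3·1 + 0  (stop)
So 3571/1930 = [1; 1, 5, 1, 2, 9, 3, 3].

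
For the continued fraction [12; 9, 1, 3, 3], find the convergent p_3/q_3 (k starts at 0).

472/39

Using pₖ = aₖpₖ₋₁ + pₖ₋₂, qₖ = aₖqₖ₋₁ + qₖ₋₂ (with p₋₁=1, p₋₂=0, q₋₁=0, q₋₂=1):
  k=0: a=12, p=12, q=1
  k=1: a=9, p=109, q=9
  k=2: a=1, p=121, q=10
  k=3: a=3, p=472, q=39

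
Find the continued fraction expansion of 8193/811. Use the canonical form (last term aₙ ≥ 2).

[10; 9, 1, 3, 2, 1, 2, 2]

8193 = 10*811 + 83
811 = 9*83 + 64
83 = 1*64 + 19
64 = 3*19 + 7
19 = 2*7 + 5
7 = 1*5 + 2
5 = 2*2 + 1
2 = 2*1 + 0  (stop)
So 8193/811 = [10; 9, 1, 3, 2, 1, 2, 2].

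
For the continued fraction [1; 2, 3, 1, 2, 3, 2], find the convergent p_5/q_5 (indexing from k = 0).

Using pₖ = aₖpₖ₋₁ + pₖ₋₂, qₖ = aₖqₖ₋₁ + qₖ₋₂ (with p₋₁=1, p₋₂=0, q₋₁=0, q₋₂=1):
  k=0: a=1, p=1, q=1
  k=1: a=2, p=3, q=2
  k=2: a=3, p=10, q=7
  k=3: a=1, p=13, q=9
  k=4: a=2, p=36, q=25
  k=5: a=3, p=121, q=84

121/84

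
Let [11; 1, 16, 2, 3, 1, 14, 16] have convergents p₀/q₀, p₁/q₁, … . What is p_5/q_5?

1875/157

Using pₖ = aₖpₖ₋₁ + pₖ₋₂, qₖ = aₖqₖ₋₁ + qₖ₋₂ (with p₋₁=1, p₋₂=0, q₋₁=0, q₋₂=1):
  k=0: a=11, p=11, q=1
  k=1: a=1, p=12, q=1
  k=2: a=16, p=203, q=17
  k=3: a=2, p=418, q=35
  k=4: a=3, p=1457, q=122
  k=5: a=1, p=1875, q=157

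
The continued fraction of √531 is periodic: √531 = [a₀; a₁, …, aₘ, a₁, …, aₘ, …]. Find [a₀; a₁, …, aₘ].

a₀ = ⌊√531⌋ = 23.
With m₀=0, d₀=1 and mₖ₊₁ = dₖaₖ − mₖ, dₖ₊₁ = (n − mₖ₊₁²)/dₖ, aₖ₊₁ = ⌊(a₀+mₖ₊₁)/dₖ₊₁⌋:
  k=1: m=23, d=2, a=23
  k=2: m=23, d=1, a=46
d=1 and a=2a₀=46 at k=2, so the next step gives (m, d) = (23, 2) again — its k=1 value — and the period has length 2.

[23; 23, 46]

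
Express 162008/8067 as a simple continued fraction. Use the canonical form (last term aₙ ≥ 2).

[20; 12, 13, 10, 5]

162008 = 20×8067 + 668
8067 = 12×668 + 51
668 = 13×51 + 5
51 = 10×5 + 1
5 = 5×1 + 0  (stop)
So 162008/8067 = [20; 12, 13, 10, 5].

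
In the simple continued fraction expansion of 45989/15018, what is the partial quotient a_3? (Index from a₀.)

8

45989 = 3·15018 + 935   →  a_0 = 3
15018 = 16·935 + 58   →  a_1 = 16
935 = 16·58 + 7   →  a_2 = 16
58 = 8·7 + 2   →  a_3 = 8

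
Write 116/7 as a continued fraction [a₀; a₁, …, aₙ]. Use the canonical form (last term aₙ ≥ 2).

[16; 1, 1, 3]

116 = 16*7 + 4
7 = 1*4 + 3
4 = 1*3 + 1
3 = 3*1 + 0  (stop)
So 116/7 = [16; 1, 1, 3].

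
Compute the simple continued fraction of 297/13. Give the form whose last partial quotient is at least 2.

[22; 1, 5, 2]

297 = 22·13 + 11
13 = 1·11 + 2
11 = 5·2 + 1
2 = 2·1 + 0  (stop)
So 297/13 = [22; 1, 5, 2].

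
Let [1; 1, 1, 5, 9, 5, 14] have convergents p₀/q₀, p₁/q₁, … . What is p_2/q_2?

3/2

Using pₖ = aₖpₖ₋₁ + pₖ₋₂, qₖ = aₖqₖ₋₁ + qₖ₋₂ (with p₋₁=1, p₋₂=0, q₋₁=0, q₋₂=1):
  k=0: a=1, p=1, q=1
  k=1: a=1, p=2, q=1
  k=2: a=1, p=3, q=2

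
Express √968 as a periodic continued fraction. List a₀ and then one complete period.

a₀ = ⌊√968⌋ = 31.
With m₀=0, d₀=1 and mₖ₊₁ = dₖaₖ − mₖ, dₖ₊₁ = (n − mₖ₊₁²)/dₖ, aₖ₊₁ = ⌊(a₀+mₖ₊₁)/dₖ₊₁⌋:
  k=1: m=31, d=7, a=8
  k=2: m=25, d=49, a=1
  k=3: m=24, d=8, a=6
  k=4: m=24, d=49, a=1
  k=5: m=25, d=7, a=8
  k=6: m=31, d=1, a=62
d=1 and a=2a₀=62 at k=6, so the next step gives (m, d) = (31, 7) again — its k=1 value — and the period has length 6.

[31; 8, 1, 6, 1, 8, 62]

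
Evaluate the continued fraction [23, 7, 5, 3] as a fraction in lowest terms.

Using pₖ = aₖpₖ₋₁ + pₖ₋₂ and qₖ = aₖqₖ₋₁ + qₖ₋₂:
  k=0: a=23, p=23, q=1
  k=1: a=7, p=162, q=7
  k=2: a=5, p=833, q=36
  k=3: a=3, p=2661, q=115

2661/115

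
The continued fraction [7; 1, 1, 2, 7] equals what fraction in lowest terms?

Using pₖ = aₖpₖ₋₁ + pₖ₋₂ and qₖ = aₖqₖ₋₁ + qₖ₋₂:
  k=0: a=7, p=7, q=1
  k=1: a=1, p=8, q=1
  k=2: a=1, p=15, q=2
  k=3: a=2, p=38, q=5
  k=4: a=7, p=281, q=37

281/37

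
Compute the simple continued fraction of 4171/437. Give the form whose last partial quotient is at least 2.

[9; 1, 1, 5, 9, 1, 3]

4171 = 9×437 + 238
437 = 1×238 + 199
238 = 1×199 + 39
199 = 5×39 + 4
39 = 9×4 + 3
4 = 1×3 + 1
3 = 3×1 + 0  (stop)
So 4171/437 = [9; 1, 1, 5, 9, 1, 3].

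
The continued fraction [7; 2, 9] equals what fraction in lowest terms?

142/19

Using pₖ = aₖpₖ₋₁ + pₖ₋₂ and qₖ = aₖqₖ₋₁ + qₖ₋₂:
  k=0: a=7, p=7, q=1
  k=1: a=2, p=15, q=2
  k=2: a=9, p=142, q=19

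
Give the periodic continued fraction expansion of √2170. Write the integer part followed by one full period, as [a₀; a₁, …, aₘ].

[46; 1, 1, 2, 1, 1, 92]

a₀ = ⌊√2170⌋ = 46.
With m₀=0, d₀=1 and mₖ₊₁ = dₖaₖ − mₖ, dₖ₊₁ = (n − mₖ₊₁²)/dₖ, aₖ₊₁ = ⌊(a₀+mₖ₊₁)/dₖ₊₁⌋:
  k=1: m=46, d=54, a=1
  k=2: m=8, d=39, a=1
  k=3: m=31, d=31, a=2
  k=4: m=31, d=39, a=1
  k=5: m=8, d=54, a=1
  k=6: m=46, d=1, a=92
d=1 and a=2a₀=92 at k=6, so the next step gives (m, d) = (46, 54) again — its k=1 value — and the period has length 6.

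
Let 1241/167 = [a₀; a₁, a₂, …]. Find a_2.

3

1241 = 7·167 + 72   →  a_0 = 7
167 = 2·72 + 23   →  a_1 = 2
72 = 3·23 + 3   →  a_2 = 3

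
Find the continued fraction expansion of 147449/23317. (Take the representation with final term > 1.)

[6; 3, 11, 6, 11, 10]

147449 = 6·23317 + 7547
23317 = 3·7547 + 676
7547 = 11·676 + 111
676 = 6·111 + 10
111 = 11·10 + 1
10 = 10·1 + 0  (stop)
So 147449/23317 = [6; 3, 11, 6, 11, 10].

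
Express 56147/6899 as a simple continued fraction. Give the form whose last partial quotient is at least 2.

[8; 7, 4, 2, 6, 5, 3]

56147 = 8·6899 + 955
6899 = 7·955 + 214
955 = 4·214 + 99
214 = 2·99 + 16
99 = 6·16 + 3
16 = 5·3 + 1
3 = 3·1 + 0  (stop)
So 56147/6899 = [8; 7, 4, 2, 6, 5, 3].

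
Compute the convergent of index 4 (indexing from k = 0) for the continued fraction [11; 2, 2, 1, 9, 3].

Using pₖ = aₖpₖ₋₁ + pₖ₋₂, qₖ = aₖqₖ₋₁ + qₖ₋₂ (with p₋₁=1, p₋₂=0, q₋₁=0, q₋₂=1):
  k=0: a=11, p=11, q=1
  k=1: a=2, p=23, q=2
  k=2: a=2, p=57, q=5
  k=3: a=1, p=80, q=7
  k=4: a=9, p=777, q=68

777/68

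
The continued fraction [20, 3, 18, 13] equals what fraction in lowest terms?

14595/718

Using pₖ = aₖpₖ₋₁ + pₖ₋₂ and qₖ = aₖqₖ₋₁ + qₖ₋₂:
  k=0: a=20, p=20, q=1
  k=1: a=3, p=61, q=3
  k=2: a=18, p=1118, q=55
  k=3: a=13, p=14595, q=718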